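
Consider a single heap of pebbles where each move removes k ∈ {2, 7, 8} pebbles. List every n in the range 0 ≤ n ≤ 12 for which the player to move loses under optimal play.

0, 1, 4, 5, 10

Compute g(0), g(1), … for moves {2, 7, 8}:
g(0) = mex{} = 0
g(1) = mex{} = 0
g(2) = mex{0} = 1
g(3) = mex{0} = 1
g(4) = mex{1} = 0
g(5) = mex{1} = 0
g(6) = mex{0} = 1
g(7) = mex{0} = 1
g(8) = mex{0,1} = 2
g(9) = mex{0,1} = 2
g(10) = mex{1,2} = 0
g(11) = mex{0,1,2} = 3
g(12) = mex{0} = 1
The P-positions (g = 0) in 0..12 are 0, 1, 4, 5, 10.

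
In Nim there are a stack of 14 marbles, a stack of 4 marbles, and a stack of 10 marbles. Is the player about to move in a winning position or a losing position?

Losing position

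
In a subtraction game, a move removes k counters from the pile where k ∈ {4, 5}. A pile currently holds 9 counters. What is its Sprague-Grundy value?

0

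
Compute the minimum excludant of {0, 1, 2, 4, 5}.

The values 0, 1, 2 are all present; 3 is the first non-negative integer missing from the set.

3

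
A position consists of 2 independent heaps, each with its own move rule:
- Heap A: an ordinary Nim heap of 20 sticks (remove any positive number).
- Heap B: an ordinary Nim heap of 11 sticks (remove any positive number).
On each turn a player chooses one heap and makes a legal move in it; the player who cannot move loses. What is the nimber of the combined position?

Heap A is a plain Nim heap of size 20, so its Grundy value is 20.
Heap B is a plain Nim heap of size 11, so its Grundy value is 11.
The value of a disjunctive sum is the nim-sum of the parts.
Combined value = 20 XOR 11 = 31.

31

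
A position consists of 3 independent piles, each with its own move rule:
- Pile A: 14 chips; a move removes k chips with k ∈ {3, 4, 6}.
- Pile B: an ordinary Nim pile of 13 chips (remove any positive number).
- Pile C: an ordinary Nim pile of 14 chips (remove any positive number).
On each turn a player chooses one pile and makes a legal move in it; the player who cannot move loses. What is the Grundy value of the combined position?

2

For pile A, compute g(0), g(1), … with moves {3, 4, 6}:
k:     0  1  2  3  4  5  6  7  8  9 10 11 12 13 14
g(k):  0  0  0  1  1  1  2  2  2  0  0  0  1  1  1
So g(14) = 1.
Pile B is a plain Nim pile of size 13, so its Grundy value is 13.
Pile C is a plain Nim pile of size 14, so its Grundy value is 14.
The value of a disjunctive sum is the nim-sum of the parts.
Combined value = 1 XOR 13 XOR 14 = 2.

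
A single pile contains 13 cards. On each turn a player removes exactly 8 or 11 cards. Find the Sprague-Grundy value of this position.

1

Build the Grundy sequence with g(k) = mex{g(k−s) : s ∈ {8, 11}, s ≤ k}:
k:     0  1  2  3  4  5  6  7  8  9 10 11 12 13
g(k):  0  0  0  0  0  0  0  0  1  1  1  1  1  1
So g(13) = 1.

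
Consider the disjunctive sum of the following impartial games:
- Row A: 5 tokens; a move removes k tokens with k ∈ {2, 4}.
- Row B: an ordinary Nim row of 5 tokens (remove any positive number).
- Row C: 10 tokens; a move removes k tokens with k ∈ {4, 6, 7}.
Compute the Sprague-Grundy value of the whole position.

Grundy values for row A (subtraction set {2, 4}):
g(0) = mex{} = 0
g(1) = mex{} = 0
g(2) = mex{0} = 1
g(3) = mex{0} = 1
g(4) = mex{0,1} = 2
g(5) = mex{0,1} = 2
So g(5) = 2.
Row B is a plain Nim row of size 5, so its Grundy value is 5.
Build the Grundy sequence for row C with g(k) = mex{g(k−s) : s ∈ {4, 6, 7}, s ≤ k}:
g(0) = mex{} = 0
g(1) = mex{} = 0
g(2) = mex{} = 0
g(3) = mex{} = 0
g(4) = mex{0} = 1
g(5) = mex{0} = 1
g(6) = mex{0} = 1
g(7) = mex{0} = 1
g(8) = mex{0,1} = 2
g(9) = mex{0,1} = 2
g(10) = mex{0,1} = 2
So g(10) = 2.
By the Sprague-Grundy theorem, the Grundy value of a sum of independent games is the XOR of the component values.
Combined value = 2 ⊕ 5 ⊕ 2 = 5.

5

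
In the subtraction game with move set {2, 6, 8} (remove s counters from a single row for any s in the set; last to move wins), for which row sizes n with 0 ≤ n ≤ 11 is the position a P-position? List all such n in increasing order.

0, 1, 4, 5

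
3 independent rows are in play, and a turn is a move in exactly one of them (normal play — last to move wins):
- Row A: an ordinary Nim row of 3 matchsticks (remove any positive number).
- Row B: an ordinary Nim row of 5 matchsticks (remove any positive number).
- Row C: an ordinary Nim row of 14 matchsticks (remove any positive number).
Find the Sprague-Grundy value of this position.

8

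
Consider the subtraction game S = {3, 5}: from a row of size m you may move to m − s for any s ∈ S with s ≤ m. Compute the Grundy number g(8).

0

Grundy values for subtraction set {3, 5}:
k:     0  1  2  3  4  5  6  7  8
g(k):  0  0  0  1  1  1  2  2  0
So g(8) = 0.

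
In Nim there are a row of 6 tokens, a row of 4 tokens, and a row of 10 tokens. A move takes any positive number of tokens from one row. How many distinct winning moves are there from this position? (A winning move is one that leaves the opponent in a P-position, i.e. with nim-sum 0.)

Compute the nim-sum pairwise:
6 XOR 4 = 2
2 XOR 10 = 8
The overall nim-sum is X = 8. A row of size p has a winning move iff p XOR X < p (reduce it to p XOR X).
  6: 6 XOR 8 = 14 ≥ 6 — no move.
  4: 4 XOR 8 = 12 ≥ 4 — no move.
  10: 10 XOR 8 = 2 < 10 — winning move (to 2).
That gives 1 winning move.

1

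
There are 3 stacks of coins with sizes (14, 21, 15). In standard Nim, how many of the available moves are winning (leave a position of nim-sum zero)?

1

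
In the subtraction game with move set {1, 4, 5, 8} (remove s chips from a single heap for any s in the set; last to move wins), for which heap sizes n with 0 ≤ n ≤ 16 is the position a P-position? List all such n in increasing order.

0, 2, 9, 11

Compute g(0), g(1), … for moves {1, 4, 5, 8}:
k:     0  1  2  3  4  5  6  7  8  9 10 11 12 13 14 15 16
g(k):  0  1  0  1  2  3  2  3  4  0  1  0  1  2  3  2  3
The P-positions (g = 0) in 0..16 are 0, 2, 9, 11.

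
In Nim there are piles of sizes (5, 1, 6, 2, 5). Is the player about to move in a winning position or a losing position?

Winning position

Compute the nim-sum pairwise:
5 ⊕ 1 = 4
4 ⊕ 6 = 2
2 ⊕ 2 = 0
0 ⊕ 5 = 5
The nim-sum is 5 ≠ 0, so this is an N-position: the player to move can win.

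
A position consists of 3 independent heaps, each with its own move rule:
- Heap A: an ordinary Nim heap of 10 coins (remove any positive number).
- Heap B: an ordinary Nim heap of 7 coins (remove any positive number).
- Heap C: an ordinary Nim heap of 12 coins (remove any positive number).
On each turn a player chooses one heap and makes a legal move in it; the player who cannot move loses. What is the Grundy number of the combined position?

1

Heap A is a plain Nim heap of size 10, so its Grundy value is 10.
Heap B is a plain Nim heap of size 7, so its Grundy value is 7.
Heap C is a plain Nim heap of size 12, so its Grundy value is 12.
By the Sprague-Grundy theorem, the Grundy value of a sum of independent games is the XOR of the component values.
Combined value = 10 ⊕ 7 ⊕ 12 = 1.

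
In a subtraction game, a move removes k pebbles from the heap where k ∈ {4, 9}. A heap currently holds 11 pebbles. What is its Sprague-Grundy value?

Grundy values for subtraction set {4, 9}:
k:     0  1  2  3  4  5  6  7  8  9 10 11
g(k):  0  0  0  0  1  1  1  1  0  2  2  2
So g(11) = 2.

2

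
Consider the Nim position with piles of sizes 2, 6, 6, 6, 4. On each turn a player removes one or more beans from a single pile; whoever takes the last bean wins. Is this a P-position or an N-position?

Nim-sum: 2 ^ 6 ^ 6 ^ 6 ^ 4 = 0.
The nim-sum is 0, so this is a P-position: the player to move is in a losing position under optimal play.

P-position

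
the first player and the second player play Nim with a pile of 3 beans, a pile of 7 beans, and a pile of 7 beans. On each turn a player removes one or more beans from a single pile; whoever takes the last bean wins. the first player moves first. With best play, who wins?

Nim-sum: 3 ^ 7 ^ 7 = 3.
The nim-sum is 3 ≠ 0, so this is an N-position: the player to move can win; the first player has a winning move.

the first player wins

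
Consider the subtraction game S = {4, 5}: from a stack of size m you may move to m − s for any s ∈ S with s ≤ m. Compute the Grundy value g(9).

0

Grundy values for subtraction set {4, 5}:
g(0) = mex{} = 0
g(1) = mex{} = 0
g(2) = mex{} = 0
g(3) = mex{} = 0
g(4) = mex{0} = 1
g(5) = mex{0} = 1
g(6) = mex{0} = 1
g(7) = mex{0} = 1
g(8) = mex{0,1} = 2
g(9) = mex{1} = 0
So g(9) = 0.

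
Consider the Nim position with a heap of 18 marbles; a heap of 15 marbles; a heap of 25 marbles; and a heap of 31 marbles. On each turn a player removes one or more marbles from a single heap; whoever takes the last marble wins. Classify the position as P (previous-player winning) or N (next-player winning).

Compute the nim-sum pairwise:
18 XOR 15 = 29
29 XOR 25 = 4
4 XOR 31 = 27
The nim-sum is 27 ≠ 0, so this is an N-position: the player to move can win.

N-position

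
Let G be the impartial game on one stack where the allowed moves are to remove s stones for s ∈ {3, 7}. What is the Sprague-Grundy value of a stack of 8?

Build the Grundy sequence with g(k) = mex{g(k−s) : s ∈ {3, 7}, s ≤ k}:
k:     0  1  2  3  4  5  6  7  8
g(k):  0  0  0  1  1  1  0  2  2
So g(8) = 2.

2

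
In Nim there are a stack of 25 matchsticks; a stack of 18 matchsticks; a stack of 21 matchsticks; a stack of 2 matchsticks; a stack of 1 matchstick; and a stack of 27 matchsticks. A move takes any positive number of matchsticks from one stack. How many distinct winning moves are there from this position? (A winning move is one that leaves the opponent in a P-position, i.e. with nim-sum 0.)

Compute the nim-sum pairwise:
25 ^ 18 = 11
11 ^ 21 = 30
30 ^ 2 = 28
28 ^ 1 = 29
29 ^ 27 = 6
The overall nim-sum is X = 6. A stack of size p has a winning move iff p XOR X < p (reduce it to p XOR X).
  25: 25 XOR 6 = 31 ≥ 25 — no move.
  18: 18 XOR 6 = 20 ≥ 18 — no move.
  21: 21 XOR 6 = 19 < 21 — winning move (to 19).
  2: 2 XOR 6 = 4 ≥ 2 — no move.
  1: 1 XOR 6 = 7 ≥ 1 — no move.
  27: 27 XOR 6 = 29 ≥ 27 — no move.
That gives 1 winning move.

1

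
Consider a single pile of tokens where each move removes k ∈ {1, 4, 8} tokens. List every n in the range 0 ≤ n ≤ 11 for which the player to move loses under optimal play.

Grundy values for subtraction set {1, 4, 8}:
k:     0  1  2  3  4  5  6  7  8  9 10 11
g(k):  0  1  0  1  2  0  1  0  1  2  3  2
The P-positions (g = 0) in 0..11 are 0, 2, 5, 7.

0, 2, 5, 7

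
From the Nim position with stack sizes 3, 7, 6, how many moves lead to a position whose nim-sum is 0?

Write each in binary and XOR column by column:
  011  (3)
  111  (7)
  110  (6)
  ---
  010  (2)
The overall nim-sum is X = 2. A stack of size p has a winning move iff p XOR X < p (reduce it to p XOR X).
  3: 3 XOR 2 = 1 < 3 — winning move (to 1).
  7: 7 XOR 2 = 5 < 7 — winning move (to 5).
  6: 6 XOR 2 = 4 < 6 — winning move (to 4).
That gives 3 winning moves.

3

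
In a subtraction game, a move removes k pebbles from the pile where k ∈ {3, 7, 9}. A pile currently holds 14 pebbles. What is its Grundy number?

Compute g(0), g(1), … for moves {3, 7, 9}:
k:     0  1  2  3  4  5  6  7  8  9 10 11 12 13 14
g(k):  0  0  0  1  1  1  0  2  2  1  3  3  0  2  0
So g(14) = 0.

0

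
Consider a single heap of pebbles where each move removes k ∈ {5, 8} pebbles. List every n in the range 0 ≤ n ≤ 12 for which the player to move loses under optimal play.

0, 1, 2, 3, 4

Grundy values for subtraction set {5, 8}:
g(0) = mex{} = 0
g(1) = mex{} = 0
g(2) = mex{} = 0
g(3) = mex{} = 0
g(4) = mex{} = 0
g(5) = mex{0} = 1
g(6) = mex{0} = 1
g(7) = mex{0} = 1
g(8) = mex{0} = 1
g(9) = mex{0} = 1
g(10) = mex{0,1} = 2
g(11) = mex{0,1} = 2
g(12) = mex{0,1} = 2
The P-positions (g = 0) in 0..12 are 0, 1, 2, 3, 4.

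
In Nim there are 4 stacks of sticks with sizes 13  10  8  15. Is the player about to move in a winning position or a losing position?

Losing position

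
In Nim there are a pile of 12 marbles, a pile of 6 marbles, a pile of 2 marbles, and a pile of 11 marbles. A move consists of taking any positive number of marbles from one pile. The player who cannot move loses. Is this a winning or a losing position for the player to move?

Nim-sum: 12 XOR 6 XOR 2 XOR 11 = 3.
The nim-sum is 3 ≠ 0, so this is an N-position: the player to move can win.

Winning position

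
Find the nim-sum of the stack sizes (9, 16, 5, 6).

26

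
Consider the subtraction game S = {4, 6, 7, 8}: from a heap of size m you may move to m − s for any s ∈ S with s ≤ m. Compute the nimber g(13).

0

Grundy values for subtraction set {4, 6, 7, 8}:
g(0) = mex{} = 0
g(1) = mex{} = 0
g(2) = mex{} = 0
g(3) = mex{} = 0
g(4) = mex{0} = 1
g(5) = mex{0} = 1
g(6) = mex{0} = 1
g(7) = mex{0} = 1
g(8) = mex{0,1} = 2
g(9) = mex{0,1} = 2
g(10) = mex{0,1} = 2
g(11) = mex{0,1} = 2
g(12) = mex{1,2} = 0
g(13) = mex{1,2} = 0
So g(13) = 0.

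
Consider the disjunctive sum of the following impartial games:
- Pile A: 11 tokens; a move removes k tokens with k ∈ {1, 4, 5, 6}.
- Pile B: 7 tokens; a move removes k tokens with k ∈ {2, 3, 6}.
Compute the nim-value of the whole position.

For pile A, compute g(0), g(1), … with moves {1, 4, 5, 6}:
k:     0  1  2  3  4  5  6  7  8  9 10 11
g(k):  0  1  0  1  2  3  2  3  4  0  1  0
So g(11) = 0.
For pile B, compute g(0), g(1), … with moves {2, 3, 6}:
g(0) = mex{} = 0
g(1) = mex{} = 0
g(2) = mex{0} = 1
g(3) = mex{0} = 1
g(4) = mex{0,1} = 2
g(5) = mex{1} = 0
g(6) = mex{0,1,2} = 3
g(7) = mex{0,2} = 1
So g(7) = 1.
By the Sprague-Grundy theorem, the Grundy value of a sum of independent games is the XOR of the component values.
Combined value = 0 ⊕ 1 = 1.

1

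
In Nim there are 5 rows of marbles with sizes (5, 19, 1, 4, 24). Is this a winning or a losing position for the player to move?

Winning position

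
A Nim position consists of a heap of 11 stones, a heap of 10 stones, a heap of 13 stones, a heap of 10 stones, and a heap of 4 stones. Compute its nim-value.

2

Nim-sum: 11 ⊕ 10 ⊕ 13 ⊕ 10 ⊕ 4 = 2.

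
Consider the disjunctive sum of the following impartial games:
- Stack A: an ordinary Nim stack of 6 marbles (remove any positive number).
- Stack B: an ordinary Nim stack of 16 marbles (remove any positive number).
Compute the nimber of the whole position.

Stack A is a plain Nim stack of size 6, so its Grundy value is 6.
Stack B is a plain Nim stack of size 16, so its Grundy value is 16.
The value of a disjunctive sum is the nim-sum of the parts.
Combined value = 6 XOR 16 = 22.

22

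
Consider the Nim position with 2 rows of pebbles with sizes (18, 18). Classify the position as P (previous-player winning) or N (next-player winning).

P-position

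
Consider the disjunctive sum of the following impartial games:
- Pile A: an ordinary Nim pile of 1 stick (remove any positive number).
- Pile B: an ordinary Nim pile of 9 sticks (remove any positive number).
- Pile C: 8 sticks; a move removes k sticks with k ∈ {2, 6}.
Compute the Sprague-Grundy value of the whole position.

Pile A is a plain Nim pile of size 1, so its Grundy value is 1.
Pile B is a plain Nim pile of size 9, so its Grundy value is 9.
For pile C, compute g(0), g(1), … with moves {2, 6}:
k:     0  1  2  3  4  5  6  7  8
g(k):  0  0  1  1  0  0  1  1  0
So g(8) = 0.
By the Sprague-Grundy theorem, the Grundy value of a sum of independent games is the XOR of the component values.
Combined value = 1 ⊕ 9 ⊕ 0 = 8.

8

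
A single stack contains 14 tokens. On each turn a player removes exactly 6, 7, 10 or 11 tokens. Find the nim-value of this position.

2

Grundy values for subtraction set {6, 7, 10, 11}:
k:     0  1  2  3  4  5  6  7  8  9 10 11 12 13 14
g(k):  0  0  0  0  0  0  1  1  1  1  1  1  2  2  2
So g(14) = 2.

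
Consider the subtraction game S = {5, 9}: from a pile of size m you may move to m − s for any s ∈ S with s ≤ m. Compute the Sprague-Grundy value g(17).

Build the Grundy sequence with g(k) = mex{g(k−s) : s ∈ {5, 9}, s ≤ k}:
k:     0  1  2  3  4  5  6  7  8  9 10 11 12 13 14 15 16 17
g(k):  0  0  0  0  0  1  1  1  1  1  2  2  2  2  0  0  0  0
So g(17) = 0.

0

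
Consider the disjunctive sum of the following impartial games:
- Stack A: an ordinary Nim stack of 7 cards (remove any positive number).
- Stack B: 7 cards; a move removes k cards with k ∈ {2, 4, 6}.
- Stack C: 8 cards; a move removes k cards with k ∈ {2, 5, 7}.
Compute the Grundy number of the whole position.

6

Stack A is a plain Nim stack of size 7, so its Grundy value is 7.
Grundy values for stack B (subtraction set {2, 4, 6}):
g(0) = mex{} = 0
g(1) = mex{} = 0
g(2) = mex{0} = 1
g(3) = mex{0} = 1
g(4) = mex{0,1} = 2
g(5) = mex{0,1} = 2
g(6) = mex{0,1,2} = 3
g(7) = mex{0,1,2} = 3
So g(7) = 3.
For stack C, compute g(0), g(1), … with moves {2, 5, 7}:
k:     0  1  2  3  4  5  6  7  8
g(k):  0  0  1  1  0  2  1  3  2
So g(8) = 2.
By the Sprague-Grundy theorem, the Grundy value of a sum of independent games is the XOR of the component values.
Combined value = 7 ⊕ 3 ⊕ 2 = 6.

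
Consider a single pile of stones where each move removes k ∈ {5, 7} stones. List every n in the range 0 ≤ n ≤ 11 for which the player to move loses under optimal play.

0, 1, 2, 3, 4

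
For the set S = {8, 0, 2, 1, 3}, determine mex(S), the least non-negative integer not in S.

The values 0, 1, 2, 3 are all present; 4 is the first non-negative integer missing from the set.

4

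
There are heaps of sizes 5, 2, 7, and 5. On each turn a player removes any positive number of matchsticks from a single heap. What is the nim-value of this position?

Write each in binary and XOR column by column:
  101  (5)
  010  (2)
  111  (7)
  101  (5)
  ---
  101  (5)

5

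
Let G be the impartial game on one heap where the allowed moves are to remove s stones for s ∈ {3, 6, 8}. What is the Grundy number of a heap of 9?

3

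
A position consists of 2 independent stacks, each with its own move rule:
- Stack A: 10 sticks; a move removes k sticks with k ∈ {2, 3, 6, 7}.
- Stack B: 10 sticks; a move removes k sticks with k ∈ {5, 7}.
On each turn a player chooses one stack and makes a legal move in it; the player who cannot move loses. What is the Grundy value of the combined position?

2

Build the Grundy sequence for stack A with g(k) = mex{g(k−s) : s ∈ {2, 3, 6, 7}, s ≤ k}:
g(0) = mex{} = 0
g(1) = mex{} = 0
g(2) = mex{0} = 1
g(3) = mex{0} = 1
g(4) = mex{0,1} = 2
g(5) = mex{1} = 0
g(6) = mex{0,1,2} = 3
g(7) = mex{0,2} = 1
g(8) = mex{0,1,3} = 2
g(9) = mex{1,3} = 0
g(10) = mex{1,2} = 0
So g(10) = 0.
Grundy values for stack B (subtraction set {5, 7}):
g(0) = mex{} = 0
g(1) = mex{} = 0
g(2) = mex{} = 0
g(3) = mex{} = 0
g(4) = mex{} = 0
g(5) = mex{0} = 1
g(6) = mex{0} = 1
g(7) = mex{0} = 1
g(8) = mex{0} = 1
g(9) = mex{0} = 1
g(10) = mex{0,1} = 2
So g(10) = 2.
By the Sprague-Grundy theorem, the Grundy value of a sum of independent games is the XOR of the component values.
Combined value = 0 XOR 2 = 2.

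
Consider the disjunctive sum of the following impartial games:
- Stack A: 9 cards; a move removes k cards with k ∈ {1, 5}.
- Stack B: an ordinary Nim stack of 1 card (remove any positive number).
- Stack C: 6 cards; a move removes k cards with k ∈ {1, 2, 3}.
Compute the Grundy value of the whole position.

Build the Grundy sequence for stack A with g(k) = mex{g(k−s) : s ∈ {1, 5}, s ≤ k}:
k:     0  1  2  3  4  5  6  7  8  9
g(k):  0  1  0  1  0  1  0  1  0  1
So g(9) = 1.
Stack B is a plain Nim stack of size 1, so its Grundy value is 1.
For stack C, compute g(0), g(1), … with moves {1, 2, 3}:
k:     0  1  2  3  4  5  6
g(k):  0  1  2  3  0  1  2
So g(6) = 2.
The value of a disjunctive sum is the nim-sum of the parts.
Combined value = 1 ⊕ 1 ⊕ 2 = 2.

2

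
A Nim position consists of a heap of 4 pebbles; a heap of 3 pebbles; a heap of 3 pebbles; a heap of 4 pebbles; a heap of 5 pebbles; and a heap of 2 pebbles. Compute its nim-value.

Compute the nim-sum pairwise:
4 ^ 3 = 7
7 ^ 3 = 4
4 ^ 4 = 0
0 ^ 5 = 5
5 ^ 2 = 7

7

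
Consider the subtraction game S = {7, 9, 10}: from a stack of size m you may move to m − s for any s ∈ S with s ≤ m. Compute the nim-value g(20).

Build the Grundy sequence with g(k) = mex{g(k−s) : s ∈ {7, 9, 10}, s ≤ k}:
k:     0  1  2  3  4  5  6  7  8  9 10 11 12 13 14 15 16 17 18 19 20
g(k):  0  0  0  0  0  0  0  1  1  1  1  1  1  1  2  2  2  0  0  0  0
So g(20) = 0.

0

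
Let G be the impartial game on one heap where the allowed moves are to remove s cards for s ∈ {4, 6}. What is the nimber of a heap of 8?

2

Compute g(0), g(1), … for moves {4, 6}:
g(0) = mex{} = 0
g(1) = mex{} = 0
g(2) = mex{} = 0
g(3) = mex{} = 0
g(4) = mex{0} = 1
g(5) = mex{0} = 1
g(6) = mex{0} = 1
g(7) = mex{0} = 1
g(8) = mex{0,1} = 2
So g(8) = 2.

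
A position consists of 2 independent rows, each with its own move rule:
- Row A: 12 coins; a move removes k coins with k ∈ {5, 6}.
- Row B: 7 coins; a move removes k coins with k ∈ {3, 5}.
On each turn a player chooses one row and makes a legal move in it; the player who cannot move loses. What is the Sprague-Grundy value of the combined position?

2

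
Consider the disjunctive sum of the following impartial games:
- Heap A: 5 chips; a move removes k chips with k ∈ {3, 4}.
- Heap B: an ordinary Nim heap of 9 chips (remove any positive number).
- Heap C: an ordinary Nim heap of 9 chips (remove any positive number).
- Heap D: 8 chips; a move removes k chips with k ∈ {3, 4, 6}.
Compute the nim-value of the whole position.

3

Grundy values for heap A (subtraction set {3, 4}):
k:     0  1  2  3  4  5
g(k):  0  0  0  1  1  1
So g(5) = 1.
Heap B is a plain Nim heap of size 9, so its Grundy value is 9.
Heap C is a plain Nim heap of size 9, so its Grundy value is 9.
Grundy values for heap D (subtraction set {3, 4, 6}):
g(0) = mex{} = 0
g(1) = mex{} = 0
g(2) = mex{} = 0
g(3) = mex{0} = 1
g(4) = mex{0} = 1
g(5) = mex{0} = 1
g(6) = mex{0,1} = 2
g(7) = mex{0,1} = 2
g(8) = mex{0,1} = 2
So g(8) = 2.
By the Sprague-Grundy theorem, the Grundy value of a sum of independent games is the XOR of the component values.
Combined value = 1 XOR 9 XOR 9 XOR 2 = 3.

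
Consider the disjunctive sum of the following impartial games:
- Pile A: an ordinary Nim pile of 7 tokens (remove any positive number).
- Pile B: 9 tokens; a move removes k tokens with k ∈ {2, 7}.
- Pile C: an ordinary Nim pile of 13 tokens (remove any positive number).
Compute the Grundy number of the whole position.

10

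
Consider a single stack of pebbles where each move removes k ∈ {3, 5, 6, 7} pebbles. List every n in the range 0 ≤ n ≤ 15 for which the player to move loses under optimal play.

0, 1, 2, 10, 11, 12

Grundy values for subtraction set {3, 5, 6, 7}:
k:     0  1  2  3  4  5  6  7  8  9 10 11 12 13 14 15
g(k):  0  0  0  1  1  1  2  2  2  3  0  0  0  1  1  1
The P-positions (g = 0) in 0..15 are 0, 1, 2, 10, 11, 12.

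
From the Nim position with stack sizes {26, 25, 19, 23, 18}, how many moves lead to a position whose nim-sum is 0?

Compute the nim-sum pairwise:
26 ^ 25 = 3
3 ^ 19 = 16
16 ^ 23 = 7
7 ^ 18 = 21
The overall nim-sum is X = 21. A stack of size p has a winning move iff p XOR X < p (reduce it to p XOR X).
  26: 26 XOR 21 = 15 < 26 — winning move (to 15).
  25: 25 XOR 21 = 12 < 25 — winning move (to 12).
  19: 19 XOR 21 = 6 < 19 — winning move (to 6).
  23: 23 XOR 21 = 2 < 23 — winning move (to 2).
  18: 18 XOR 21 = 7 < 18 — winning move (to 7).
That gives 5 winning moves.

5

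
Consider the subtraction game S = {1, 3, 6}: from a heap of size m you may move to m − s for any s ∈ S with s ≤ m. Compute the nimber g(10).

1

Compute g(0), g(1), … for moves {1, 3, 6}:
k:     0  1  2  3  4  5  6  7  8  9 10
g(k):  0  1  0  1  0  1  2  3  2  0  1
So g(10) = 1.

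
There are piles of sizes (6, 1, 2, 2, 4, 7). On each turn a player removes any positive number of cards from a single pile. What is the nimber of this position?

Nim-sum: 6 ^ 1 ^ 2 ^ 2 ^ 4 ^ 7 = 4.

4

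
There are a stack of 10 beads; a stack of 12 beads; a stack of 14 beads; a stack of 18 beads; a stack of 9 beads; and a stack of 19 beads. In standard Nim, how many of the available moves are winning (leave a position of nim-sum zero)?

0

Write each in binary and XOR column by column:
  01010  (10)
  01100  (12)
  01110  (14)
  10010  (18)
  01001  (9)
  10011  (19)
  -----
  00000  (0)
The nim-sum is already 0, so every move leaves a nonzero nim-sum — there are no winning moves.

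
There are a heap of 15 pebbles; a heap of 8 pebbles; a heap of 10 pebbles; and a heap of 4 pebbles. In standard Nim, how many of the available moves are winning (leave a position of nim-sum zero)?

3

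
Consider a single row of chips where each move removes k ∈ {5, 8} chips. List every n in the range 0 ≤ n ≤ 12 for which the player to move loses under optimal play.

0, 1, 2, 3, 4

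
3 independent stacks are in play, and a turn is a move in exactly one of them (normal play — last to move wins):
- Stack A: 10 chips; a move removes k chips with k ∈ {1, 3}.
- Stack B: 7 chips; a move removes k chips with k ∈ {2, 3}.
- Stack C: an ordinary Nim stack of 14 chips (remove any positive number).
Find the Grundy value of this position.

Grundy values for stack A (subtraction set {1, 3}):
k:     0  1  2  3  4  5  6  7  8  9 10
g(k):  0  1  0  1  0  1  0  1  0  1  0
So g(10) = 0.
Build the Grundy sequence for stack B with g(k) = mex{g(k−s) : s ∈ {2, 3}, s ≤ k}:
g(0) = mex{} = 0
g(1) = mex{} = 0
g(2) = mex{0} = 1
g(3) = mex{0} = 1
g(4) = mex{0,1} = 2
g(5) = mex{1} = 0
g(6) = mex{1,2} = 0
g(7) = mex{0,2} = 1
So g(7) = 1.
Stack C is a plain Nim stack of size 14, so its Grundy value is 14.
The value of a disjunctive sum is the nim-sum of the parts.
Combined value = 0 ⊕ 1 ⊕ 14 = 15.

15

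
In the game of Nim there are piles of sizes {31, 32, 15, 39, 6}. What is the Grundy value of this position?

In binary:
  011111  (31)
  100000  (32)
  001111  (15)
  100111  (39)
  000110  (6)
  ------
  010001  (17)

17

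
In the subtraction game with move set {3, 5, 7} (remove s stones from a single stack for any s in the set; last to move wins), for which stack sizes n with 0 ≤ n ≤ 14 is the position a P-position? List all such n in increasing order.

Compute g(0), g(1), … for moves {3, 5, 7}:
k:     0  1  2  3  4  5  6  7  8  9 10 11 12 13 14
g(k):  0  0  0  1  1  1  2  2  2  3  0  0  0  1  1
The P-positions (g = 0) in 0..14 are 0, 1, 2, 10, 11, 12.

0, 1, 2, 10, 11, 12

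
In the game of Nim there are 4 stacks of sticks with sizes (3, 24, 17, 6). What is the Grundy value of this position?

12

Nim-sum: 3 XOR 24 XOR 17 XOR 6 = 12.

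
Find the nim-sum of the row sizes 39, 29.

Compute the nim-sum pairwise:
39 ^ 29 = 58

58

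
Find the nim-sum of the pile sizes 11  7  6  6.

12

Compute the nim-sum pairwise:
11 XOR 7 = 12
12 XOR 6 = 10
10 XOR 6 = 12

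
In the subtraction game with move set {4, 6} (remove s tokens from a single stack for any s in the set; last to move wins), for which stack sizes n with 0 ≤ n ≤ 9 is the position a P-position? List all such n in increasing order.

Compute g(0), g(1), … for moves {4, 6}:
g(0) = mex{} = 0
g(1) = mex{} = 0
g(2) = mex{} = 0
g(3) = mex{} = 0
g(4) = mex{0} = 1
g(5) = mex{0} = 1
g(6) = mex{0} = 1
g(7) = mex{0} = 1
g(8) = mex{0,1} = 2
g(9) = mex{0,1} = 2
The P-positions (g = 0) in 0..9 are 0, 1, 2, 3.

0, 1, 2, 3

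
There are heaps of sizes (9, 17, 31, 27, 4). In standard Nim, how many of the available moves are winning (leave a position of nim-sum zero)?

Bitwise XOR of the heap sizes:
  01001  (9)
  10001  (17)
  11111  (31)
  11011  (27)
  00100  (4)
  -----
  11000  (24)
The overall nim-sum is X = 24. A heap of size p has a winning move iff p XOR X < p (reduce it to p XOR X).
  9: 9 XOR 24 = 17 ≥ 9 — no move.
  17: 17 XOR 24 = 9 < 17 — winning move (to 9).
  31: 31 XOR 24 = 7 < 31 — winning move (to 7).
  27: 27 XOR 24 = 3 < 27 — winning move (to 3).
  4: 4 XOR 24 = 28 ≥ 4 — no move.
That gives 3 winning moves.

3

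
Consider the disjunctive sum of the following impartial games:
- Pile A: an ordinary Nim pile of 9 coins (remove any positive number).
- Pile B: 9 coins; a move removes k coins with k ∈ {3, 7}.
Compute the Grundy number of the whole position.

8

Pile A is a plain Nim pile of size 9, so its Grundy value is 9.
Build the Grundy sequence for pile B with g(k) = mex{g(k−s) : s ∈ {3, 7}, s ≤ k}:
k:     0  1  2  3  4  5  6  7  8  9
g(k):  0  0  0  1  1  1  0  2  2  1
So g(9) = 1.
By the Sprague-Grundy theorem, the Grundy value of a sum of independent games is the XOR of the component values.
Combined value = 9 XOR 1 = 8.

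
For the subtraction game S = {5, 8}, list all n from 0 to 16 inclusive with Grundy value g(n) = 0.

0, 1, 2, 3, 4, 13, 14, 15, 16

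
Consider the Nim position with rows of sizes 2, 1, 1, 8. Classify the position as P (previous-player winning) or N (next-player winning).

N-position

Bitwise XOR of the heap sizes:
  0010  (2)
  0001  (1)
  0001  (1)
  1000  (8)
  ----
  1010  (10)
The nim-sum is 10 ≠ 0, so this is an N-position: the player to move can win.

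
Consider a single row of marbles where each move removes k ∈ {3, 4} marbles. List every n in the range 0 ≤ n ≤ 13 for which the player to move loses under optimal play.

0, 1, 2, 7, 8, 9

Compute g(0), g(1), … for moves {3, 4}:
k:     0  1  2  3  4  5  6  7  8  9 10 11 12 13
g(k):  0  0  0  1  1  1  2  0  0  0  1  1  1  2
The P-positions (g = 0) in 0..13 are 0, 1, 2, 7, 8, 9.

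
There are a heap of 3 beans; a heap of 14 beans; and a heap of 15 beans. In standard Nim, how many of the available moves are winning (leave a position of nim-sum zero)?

3

Nim-sum: 3 ⊕ 14 ⊕ 15 = 2.
The overall nim-sum is X = 2. A heap of size p has a winning move iff p XOR X < p (reduce it to p XOR X).
  3: 3 XOR 2 = 1 < 3 — winning move (to 1).
  14: 14 XOR 2 = 12 < 14 — winning move (to 12).
  15: 15 XOR 2 = 13 < 15 — winning move (to 13).
That gives 3 winning moves.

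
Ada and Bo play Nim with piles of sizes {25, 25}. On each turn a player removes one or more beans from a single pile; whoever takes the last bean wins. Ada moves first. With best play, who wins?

In binary:
  11001  (25)
  11001  (25)
  -----
  00000  (0)
The nim-sum is 0, so this is a P-position: the player to move is in a losing position under optimal play; Ada is about to move from it and so loses — Bo wins.

Bo wins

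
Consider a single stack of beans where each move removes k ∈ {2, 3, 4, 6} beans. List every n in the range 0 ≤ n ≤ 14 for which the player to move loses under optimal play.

Compute g(0), g(1), … for moves {2, 3, 4, 6}:
g(0) = mex{} = 0
g(1) = mex{} = 0
g(2) = mex{0} = 1
g(3) = mex{0} = 1
g(4) = mex{0,1} = 2
g(5) = mex{0,1} = 2
g(6) = mex{0,1,2} = 3
g(7) = mex{0,1,2} = 3
g(8) = mex{1,2,3} = 0
g(9) = mex{1,2,3} = 0
g(10) = mex{0,2,3} = 1
g(11) = mex{0,2,3} = 1
g(12) = mex{0,1,3} = 2
g(13) = mex{0,1,3} = 2
g(14) = mex{0,1,2} = 3
The P-positions (g = 0) in 0..14 are 0, 1, 8, 9.

0, 1, 8, 9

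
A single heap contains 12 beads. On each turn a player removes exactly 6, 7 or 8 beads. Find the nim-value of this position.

Compute g(0), g(1), … for moves {6, 7, 8}:
k:     0  1  2  3  4  5  6  7  8  9 10 11 12
g(k):  0  0  0  0  0  0  1  1  1  1  1  1  2
So g(12) = 2.

2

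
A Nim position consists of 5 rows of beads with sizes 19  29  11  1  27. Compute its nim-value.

31

Nim-sum: 19 ⊕ 29 ⊕ 11 ⊕ 1 ⊕ 27 = 31.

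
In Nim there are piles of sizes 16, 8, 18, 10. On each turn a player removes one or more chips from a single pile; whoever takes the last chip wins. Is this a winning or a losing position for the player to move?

Losing position

In binary:
  10000  (16)
  01000  (8)
  10010  (18)
  01010  (10)
  -----
  00000  (0)
The nim-sum is 0, so this is a P-position: the player to move is in a losing position under optimal play.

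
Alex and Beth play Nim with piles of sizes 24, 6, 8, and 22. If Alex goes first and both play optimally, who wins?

Nim-sum: 24 ^ 6 ^ 8 ^ 22 = 0.
The nim-sum is 0, so this is a P-position: the player to move is in a losing position under optimal play; Alex is about to move from it and so loses — Beth wins.

Beth wins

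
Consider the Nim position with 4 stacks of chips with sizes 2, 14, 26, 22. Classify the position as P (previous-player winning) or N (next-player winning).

P-position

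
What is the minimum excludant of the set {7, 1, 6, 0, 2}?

3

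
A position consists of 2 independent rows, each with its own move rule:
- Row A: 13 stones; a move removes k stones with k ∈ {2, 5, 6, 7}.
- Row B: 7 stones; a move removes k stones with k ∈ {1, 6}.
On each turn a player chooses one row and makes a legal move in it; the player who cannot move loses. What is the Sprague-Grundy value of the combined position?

0

Grundy values for row A (subtraction set {2, 5, 6, 7}):
k:     0  1  2  3  4  5  6  7  8  9 10 11 12 13
g(k):  0  0  1  1  0  2  1  3  2  2  3  3  0  0
So g(13) = 0.
Build the Grundy sequence for row B with g(k) = mex{g(k−s) : s ∈ {1, 6}, s ≤ k}:
k:     0  1  2  3  4  5  6  7
g(k):  0  1  0  1  0  1  2  0
So g(7) = 0.
By the Sprague-Grundy theorem, the Grundy value of a sum of independent games is the XOR of the component values.
Combined value = 0 ⊕ 0 = 0.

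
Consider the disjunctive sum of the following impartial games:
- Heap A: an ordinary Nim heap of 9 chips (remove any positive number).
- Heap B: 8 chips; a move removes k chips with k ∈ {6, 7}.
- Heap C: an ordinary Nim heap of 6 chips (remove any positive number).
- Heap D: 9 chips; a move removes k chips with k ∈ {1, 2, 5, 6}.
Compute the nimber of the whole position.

12

Heap A is a plain Nim heap of size 9, so its Grundy value is 9.
Build the Grundy sequence for heap B with g(k) = mex{g(k−s) : s ∈ {6, 7}, s ≤ k}:
k:     0  1  2  3  4  5  6  7  8
g(k):  0  0  0  0  0  0  1  1  1
So g(8) = 1.
Heap C is a plain Nim heap of size 6, so its Grundy value is 6.
Build the Grundy sequence for heap D with g(k) = mex{g(k−s) : s ∈ {1, 2, 5, 6}, s ≤ k}:
g(0) = mex{} = 0
g(1) = mex{0} = 1
g(2) = mex{0,1} = 2
g(3) = mex{1,2} = 0
g(4) = mex{0,2} = 1
g(5) = mex{0,1} = 2
g(6) = mex{0,1,2} = 3
g(7) = mex{1,2,3} = 0
g(8) = mex{0,2,3} = 1
g(9) = mex{0,1} = 2
So g(9) = 2.
By the Sprague-Grundy theorem, the Grundy value of a sum of independent games is the XOR of the component values.
Combined value = 9 XOR 1 XOR 6 XOR 2 = 12.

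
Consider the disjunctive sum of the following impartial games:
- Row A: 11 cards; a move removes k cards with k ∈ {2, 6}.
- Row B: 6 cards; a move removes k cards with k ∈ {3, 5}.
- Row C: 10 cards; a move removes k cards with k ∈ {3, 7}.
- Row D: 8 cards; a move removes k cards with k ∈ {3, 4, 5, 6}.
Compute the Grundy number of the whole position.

1

Grundy values for row A (subtraction set {2, 6}):
k:     0  1  2  3  4  5  6  7  8  9 10 11
g(k):  0  0  1  1  0  0  1  1  0  0  1  1
So g(11) = 1.
Build the Grundy sequence for row B with g(k) = mex{g(k−s) : s ∈ {3, 5}, s ≤ k}:
g(0) = mex{} = 0
g(1) = mex{} = 0
g(2) = mex{} = 0
g(3) = mex{0} = 1
g(4) = mex{0} = 1
g(5) = mex{0} = 1
g(6) = mex{0,1} = 2
So g(6) = 2.
For row C, compute g(0), g(1), … with moves {3, 7}:
k:     0  1  2  3  4  5  6  7  8  9 10
g(k):  0  0  0  1  1  1  0  2  2  1  0
So g(10) = 0.
Grundy values for row D (subtraction set {3, 4, 5, 6}):
g(0) = mex{} = 0
g(1) = mex{} = 0
g(2) = mex{} = 0
g(3) = mex{0} = 1
g(4) = mex{0} = 1
g(5) = mex{0} = 1
g(6) = mex{0,1} = 2
g(7) = mex{0,1} = 2
g(8) = mex{0,1} = 2
So g(8) = 2.
By the Sprague-Grundy theorem, the Grundy value of a sum of independent games is the XOR of the component values.
Combined value = 1 XOR 2 XOR 0 XOR 2 = 1.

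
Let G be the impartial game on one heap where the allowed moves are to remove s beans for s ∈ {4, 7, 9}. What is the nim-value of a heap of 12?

3

Build the Grundy sequence with g(k) = mex{g(k−s) : s ∈ {4, 7, 9}, s ≤ k}:
g(0) = mex{} = 0
g(1) = mex{} = 0
g(2) = mex{} = 0
g(3) = mex{} = 0
g(4) = mex{0} = 1
g(5) = mex{0} = 1
g(6) = mex{0} = 1
g(7) = mex{0} = 1
g(8) = mex{0,1} = 2
g(9) = mex{0,1} = 2
g(10) = mex{0,1} = 2
g(11) = mex{0,1} = 2
g(12) = mex{0,1,2} = 3
So g(12) = 3.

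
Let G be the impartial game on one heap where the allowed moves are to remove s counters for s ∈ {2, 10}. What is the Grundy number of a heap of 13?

Grundy values for subtraction set {2, 10}:
g(0) = mex{} = 0
g(1) = mex{} = 0
g(2) = mex{0} = 1
g(3) = mex{0} = 1
g(4) = mex{1} = 0
g(5) = mex{1} = 0
g(6) = mex{0} = 1
g(7) = mex{0} = 1
g(8) = mex{1} = 0
g(9) = mex{1} = 0
g(10) = mex{0} = 1
g(11) = mex{0} = 1
g(12) = mex{1} = 0
g(13) = mex{1} = 0
So g(13) = 0.

0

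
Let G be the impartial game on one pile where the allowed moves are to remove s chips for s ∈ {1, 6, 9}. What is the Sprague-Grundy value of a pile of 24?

Compute g(0), g(1), … for moves {1, 6, 9}:
k:     0  1  2  3  4  5  6  7  8  9 10 11 12 13 14 15 16 17 18 19 20 21 22 23 24
g(k):  0  1  0  1  0  1  2  0  1  2  3  2  0  1  0  1  2  0  1  0  1  2  0  1  0
So g(24) = 0.

0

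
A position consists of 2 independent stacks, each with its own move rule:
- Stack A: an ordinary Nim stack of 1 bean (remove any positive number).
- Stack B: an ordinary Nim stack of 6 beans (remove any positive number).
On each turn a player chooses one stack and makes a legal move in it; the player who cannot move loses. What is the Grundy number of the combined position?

7

Stack A is a plain Nim stack of size 1, so its Grundy value is 1.
Stack B is a plain Nim stack of size 6, so its Grundy value is 6.
The value of a disjunctive sum is the nim-sum of the parts.
Combined value = 1 XOR 6 = 7.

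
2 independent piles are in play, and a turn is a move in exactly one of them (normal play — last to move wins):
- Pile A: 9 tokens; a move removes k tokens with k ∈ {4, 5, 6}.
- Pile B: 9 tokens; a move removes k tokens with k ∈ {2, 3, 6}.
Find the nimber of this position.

2

For pile A, compute g(0), g(1), … with moves {4, 5, 6}:
g(0) = mex{} = 0
g(1) = mex{} = 0
g(2) = mex{} = 0
g(3) = mex{} = 0
g(4) = mex{0} = 1
g(5) = mex{0} = 1
g(6) = mex{0} = 1
g(7) = mex{0} = 1
g(8) = mex{0,1} = 2
g(9) = mex{0,1} = 2
So g(9) = 2.
For pile B, compute g(0), g(1), … with moves {2, 3, 6}:
g(0) = mex{} = 0
g(1) = mex{} = 0
g(2) = mex{0} = 1
g(3) = mex{0} = 1
g(4) = mex{0,1} = 2
g(5) = mex{1} = 0
g(6) = mex{0,1,2} = 3
g(7) = mex{0,2} = 1
g(8) = mex{0,1,3} = 2
g(9) = mex{1,3} = 0
So g(9) = 0.
The value of a disjunctive sum is the nim-sum of the parts.
Combined value = 2 ⊕ 0 = 2.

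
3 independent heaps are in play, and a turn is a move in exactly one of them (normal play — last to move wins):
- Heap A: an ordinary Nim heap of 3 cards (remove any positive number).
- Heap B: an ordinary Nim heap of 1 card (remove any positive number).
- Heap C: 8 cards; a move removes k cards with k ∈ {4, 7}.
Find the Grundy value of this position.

0

Heap A is a plain Nim heap of size 3, so its Grundy value is 3.
Heap B is a plain Nim heap of size 1, so its Grundy value is 1.
For heap C, compute g(0), g(1), … with moves {4, 7}:
k:     0  1  2  3  4  5  6  7  8
g(k):  0  0  0  0  1  1  1  1  2
So g(8) = 2.
The value of a disjunctive sum is the nim-sum of the parts.
Combined value = 3 ⊕ 1 ⊕ 2 = 0.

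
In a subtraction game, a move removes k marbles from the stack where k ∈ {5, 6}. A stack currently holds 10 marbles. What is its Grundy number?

2

Grundy values for subtraction set {5, 6}:
g(0) = mex{} = 0
g(1) = mex{} = 0
g(2) = mex{} = 0
g(3) = mex{} = 0
g(4) = mex{} = 0
g(5) = mex{0} = 1
g(6) = mex{0} = 1
g(7) = mex{0} = 1
g(8) = mex{0} = 1
g(9) = mex{0} = 1
g(10) = mex{0,1} = 2
So g(10) = 2.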